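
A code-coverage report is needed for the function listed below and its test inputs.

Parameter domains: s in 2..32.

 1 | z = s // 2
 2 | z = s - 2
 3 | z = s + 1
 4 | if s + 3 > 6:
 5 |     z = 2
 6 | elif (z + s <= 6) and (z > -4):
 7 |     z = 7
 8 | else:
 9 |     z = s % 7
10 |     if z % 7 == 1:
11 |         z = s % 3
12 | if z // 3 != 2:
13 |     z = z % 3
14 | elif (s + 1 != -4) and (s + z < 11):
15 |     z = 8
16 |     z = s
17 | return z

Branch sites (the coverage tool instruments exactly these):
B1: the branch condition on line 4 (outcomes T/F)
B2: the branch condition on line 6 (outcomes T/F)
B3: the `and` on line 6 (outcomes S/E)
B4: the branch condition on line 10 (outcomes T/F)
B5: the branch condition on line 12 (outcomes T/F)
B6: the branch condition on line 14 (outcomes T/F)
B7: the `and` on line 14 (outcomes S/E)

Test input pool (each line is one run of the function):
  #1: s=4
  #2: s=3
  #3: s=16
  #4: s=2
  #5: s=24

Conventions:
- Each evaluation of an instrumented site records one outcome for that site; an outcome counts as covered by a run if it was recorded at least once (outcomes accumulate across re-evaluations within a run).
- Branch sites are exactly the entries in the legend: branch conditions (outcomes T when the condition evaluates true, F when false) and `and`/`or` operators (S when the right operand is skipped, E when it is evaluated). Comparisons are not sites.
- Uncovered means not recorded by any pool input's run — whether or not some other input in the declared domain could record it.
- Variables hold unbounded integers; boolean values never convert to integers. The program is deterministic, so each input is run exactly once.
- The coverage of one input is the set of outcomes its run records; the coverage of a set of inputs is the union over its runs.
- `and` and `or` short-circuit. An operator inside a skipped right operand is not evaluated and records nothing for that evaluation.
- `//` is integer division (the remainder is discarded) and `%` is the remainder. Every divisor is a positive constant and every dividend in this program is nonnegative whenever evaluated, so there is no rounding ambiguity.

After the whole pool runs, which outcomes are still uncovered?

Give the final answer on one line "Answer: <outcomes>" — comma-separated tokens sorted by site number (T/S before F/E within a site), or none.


run #1 (s=4) runs B1->T, B5->T; records B1=T, B5=T
run #2 (s=3) runs B1->F, B3->S, B2->F, B4->F, B5->T; records B1=F, B2=F, B3=S, B4=F, B5=T
run #3 (s=16) runs B1->T, B5->T; records B1=T, B5=T
run #4 (s=2) runs B1->F, B3->E, B2->T, B5->F, B7->E, B6->T; records B1=F, B2=T, B3=E, B5=F, B6=T, B7=E
run #5 (s=24) runs B1->T, B5->T; records B1=T, B5=T
union over the pool: B1=T, B1=F, B2=T, B2=F, B3=S, B3=E, B4=F, B5=T, B5=F, B6=T, B7=E
uncovered (3 of 14): B4=T, B6=F, B7=S
Answer: B4=T, B6=F, B7=S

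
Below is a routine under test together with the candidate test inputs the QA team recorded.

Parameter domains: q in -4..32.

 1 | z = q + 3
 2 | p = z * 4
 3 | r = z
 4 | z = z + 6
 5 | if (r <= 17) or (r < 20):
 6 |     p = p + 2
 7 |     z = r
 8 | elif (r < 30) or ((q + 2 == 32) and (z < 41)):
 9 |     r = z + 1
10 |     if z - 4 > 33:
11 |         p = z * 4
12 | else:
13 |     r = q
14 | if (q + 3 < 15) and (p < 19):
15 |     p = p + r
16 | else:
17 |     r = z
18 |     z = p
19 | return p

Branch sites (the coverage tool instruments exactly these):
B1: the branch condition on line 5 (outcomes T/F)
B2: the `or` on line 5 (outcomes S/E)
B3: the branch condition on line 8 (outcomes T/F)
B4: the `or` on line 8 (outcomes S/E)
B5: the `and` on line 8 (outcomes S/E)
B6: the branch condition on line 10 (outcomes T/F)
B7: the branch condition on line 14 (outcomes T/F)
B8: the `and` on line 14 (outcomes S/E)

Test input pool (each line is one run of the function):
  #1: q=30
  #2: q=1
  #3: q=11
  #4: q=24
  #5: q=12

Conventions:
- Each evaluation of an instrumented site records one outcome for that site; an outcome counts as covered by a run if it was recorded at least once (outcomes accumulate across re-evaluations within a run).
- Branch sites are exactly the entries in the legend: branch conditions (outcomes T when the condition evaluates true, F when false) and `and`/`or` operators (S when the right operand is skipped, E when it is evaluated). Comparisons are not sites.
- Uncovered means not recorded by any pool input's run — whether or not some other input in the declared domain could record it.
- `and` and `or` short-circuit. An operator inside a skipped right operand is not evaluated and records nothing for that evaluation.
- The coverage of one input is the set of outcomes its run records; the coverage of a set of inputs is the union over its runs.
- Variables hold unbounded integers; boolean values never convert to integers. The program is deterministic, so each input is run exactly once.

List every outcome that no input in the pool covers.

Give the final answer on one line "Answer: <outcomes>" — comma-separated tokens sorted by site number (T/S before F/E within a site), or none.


#1 (q=30) -> B2->E, B1->F, B4->E, B5->E, B3->T, B6->T, B8->S, B7->F; covered: B1=F, B2=E, B3=T, B4=E, B5=E, B6=T, B7=F, B8=S
#2 (q=1) -> B2->S, B1->T, B8->E, B7->T; covered: B1=T, B2=S, B7=T, B8=E
#3 (q=11) -> B2->S, B1->T, B8->E, B7->F; covered: B1=T, B2=S, B7=F, B8=E
#4 (q=24) -> B2->E, B1->F, B4->S, B3->T, B6->F, B8->S, B7->F; covered: B1=F, B2=E, B3=T, B4=S, B6=F, B7=F, B8=S
#5 (q=12) -> B2->S, B1->T, B8->S, B7->F; covered: B1=T, B2=S, B7=F, B8=S
union over the pool: B1=T, B1=F, B2=S, B2=E, B3=T, B4=S, B4=E, B5=E, B6=T, B6=F, B7=T, B7=F, B8=S, B8=E
uncovered (2 of 16): B3=F, B5=S
Answer: B3=F, B5=S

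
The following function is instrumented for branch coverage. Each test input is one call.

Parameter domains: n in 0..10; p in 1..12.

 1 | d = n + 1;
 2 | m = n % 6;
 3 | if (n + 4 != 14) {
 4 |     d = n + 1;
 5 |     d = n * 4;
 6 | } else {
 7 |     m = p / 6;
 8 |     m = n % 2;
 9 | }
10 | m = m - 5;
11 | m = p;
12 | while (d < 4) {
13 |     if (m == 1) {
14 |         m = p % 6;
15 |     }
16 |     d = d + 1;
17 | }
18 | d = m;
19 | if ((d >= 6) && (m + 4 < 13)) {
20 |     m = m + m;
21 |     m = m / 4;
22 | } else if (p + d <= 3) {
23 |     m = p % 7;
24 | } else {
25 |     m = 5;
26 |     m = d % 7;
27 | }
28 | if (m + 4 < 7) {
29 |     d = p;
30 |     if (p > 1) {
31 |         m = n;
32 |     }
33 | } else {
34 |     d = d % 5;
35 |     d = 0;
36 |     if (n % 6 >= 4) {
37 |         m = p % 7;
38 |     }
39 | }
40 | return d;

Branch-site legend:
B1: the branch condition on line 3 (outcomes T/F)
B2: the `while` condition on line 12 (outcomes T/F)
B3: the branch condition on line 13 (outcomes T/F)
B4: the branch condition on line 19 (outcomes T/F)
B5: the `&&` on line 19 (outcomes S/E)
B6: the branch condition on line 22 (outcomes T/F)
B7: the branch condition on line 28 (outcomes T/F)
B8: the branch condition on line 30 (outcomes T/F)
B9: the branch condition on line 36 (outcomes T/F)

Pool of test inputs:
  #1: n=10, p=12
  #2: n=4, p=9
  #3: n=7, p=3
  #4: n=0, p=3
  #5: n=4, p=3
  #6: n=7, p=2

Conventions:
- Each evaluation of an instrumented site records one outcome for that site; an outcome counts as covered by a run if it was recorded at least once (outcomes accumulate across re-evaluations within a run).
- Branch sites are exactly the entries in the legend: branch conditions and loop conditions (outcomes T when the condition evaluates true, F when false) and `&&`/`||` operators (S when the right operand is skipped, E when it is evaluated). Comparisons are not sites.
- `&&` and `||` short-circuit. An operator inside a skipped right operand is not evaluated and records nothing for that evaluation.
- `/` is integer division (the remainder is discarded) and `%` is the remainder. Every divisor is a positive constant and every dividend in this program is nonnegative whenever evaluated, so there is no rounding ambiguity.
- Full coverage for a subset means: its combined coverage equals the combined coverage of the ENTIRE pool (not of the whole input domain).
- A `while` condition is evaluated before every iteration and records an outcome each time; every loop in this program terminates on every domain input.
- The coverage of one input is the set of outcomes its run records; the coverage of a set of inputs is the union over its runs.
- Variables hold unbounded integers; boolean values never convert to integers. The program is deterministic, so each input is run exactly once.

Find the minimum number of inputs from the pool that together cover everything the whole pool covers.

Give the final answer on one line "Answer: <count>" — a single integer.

input #1 (n=10, p=12): covers B1=F, B2=F, B4=F, B5=E, B6=F, B7=F, B9=T
input #2 (n=4, p=9): covers B1=T, B2=F, B4=F, B5=E, B6=F, B7=T, B8=T
input #3 (n=7, p=3): covers B1=T, B2=F, B4=F, B5=S, B6=F, B7=F, B9=F
input #4 (n=0, p=3): covers B1=T, B2=T, B2=F, B3=F, B4=F, B5=S, B6=F, B7=F, B9=F
input #5 (n=4, p=3): covers B1=T, B2=F, B4=F, B5=S, B6=F, B7=F, B9=T
input #6 (n=7, p=2): covers B1=T, B2=F, B4=F, B5=S, B6=F, B7=T, B8=T
pool-wide coverage (14 outcomes): B1=T, B1=F, B2=T, B2=F, B3=F, B4=F, B5=S, B5=E, B6=F, B7=T, B7=F, B8=T, B9=T, B9=F
every size-1 subset falls short of the 14 outcomes (best: 9/14)
every size-2 subset falls short of the 14 outcomes (best: 12/14)
the canonical winner is {1, 2, 4}: size 3, full 14-outcome coverage, earliest index list among size-3 covers

Answer: 3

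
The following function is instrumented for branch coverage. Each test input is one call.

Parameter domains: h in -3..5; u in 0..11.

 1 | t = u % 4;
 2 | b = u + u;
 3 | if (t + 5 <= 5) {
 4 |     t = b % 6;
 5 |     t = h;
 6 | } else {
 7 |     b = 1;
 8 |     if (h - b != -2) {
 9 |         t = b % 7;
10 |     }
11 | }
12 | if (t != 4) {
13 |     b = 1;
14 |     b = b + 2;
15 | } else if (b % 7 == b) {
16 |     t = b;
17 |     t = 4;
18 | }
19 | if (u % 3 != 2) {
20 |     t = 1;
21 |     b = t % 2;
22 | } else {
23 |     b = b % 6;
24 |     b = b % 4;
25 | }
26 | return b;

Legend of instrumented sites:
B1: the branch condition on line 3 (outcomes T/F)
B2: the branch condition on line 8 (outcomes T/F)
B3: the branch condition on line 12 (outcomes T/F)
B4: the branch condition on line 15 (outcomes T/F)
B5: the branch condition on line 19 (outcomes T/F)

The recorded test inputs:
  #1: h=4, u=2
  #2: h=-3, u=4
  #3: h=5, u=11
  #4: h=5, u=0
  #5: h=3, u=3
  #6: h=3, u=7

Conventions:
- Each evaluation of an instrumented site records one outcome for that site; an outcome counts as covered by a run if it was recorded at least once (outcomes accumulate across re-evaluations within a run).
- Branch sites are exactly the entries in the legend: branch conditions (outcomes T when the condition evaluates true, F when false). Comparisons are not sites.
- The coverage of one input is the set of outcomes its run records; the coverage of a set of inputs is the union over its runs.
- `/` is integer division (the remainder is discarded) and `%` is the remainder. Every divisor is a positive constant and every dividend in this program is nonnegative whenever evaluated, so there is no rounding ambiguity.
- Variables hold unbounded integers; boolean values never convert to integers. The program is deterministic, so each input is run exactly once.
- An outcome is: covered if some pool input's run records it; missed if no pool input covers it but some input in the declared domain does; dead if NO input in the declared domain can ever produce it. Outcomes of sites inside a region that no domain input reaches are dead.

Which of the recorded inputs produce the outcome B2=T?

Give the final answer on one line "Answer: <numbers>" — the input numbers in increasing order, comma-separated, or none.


input #1 (h=4, u=2): hits B2=T
input #2 (h=-3, u=4): never hits B2=T
input #3 (h=5, u=11): hits B2=T
input #4 (h=5, u=0): never hits B2=T
input #5 (h=3, u=3): hits B2=T
input #6 (h=3, u=7): hits B2=T
Answer: 1, 3, 5, 6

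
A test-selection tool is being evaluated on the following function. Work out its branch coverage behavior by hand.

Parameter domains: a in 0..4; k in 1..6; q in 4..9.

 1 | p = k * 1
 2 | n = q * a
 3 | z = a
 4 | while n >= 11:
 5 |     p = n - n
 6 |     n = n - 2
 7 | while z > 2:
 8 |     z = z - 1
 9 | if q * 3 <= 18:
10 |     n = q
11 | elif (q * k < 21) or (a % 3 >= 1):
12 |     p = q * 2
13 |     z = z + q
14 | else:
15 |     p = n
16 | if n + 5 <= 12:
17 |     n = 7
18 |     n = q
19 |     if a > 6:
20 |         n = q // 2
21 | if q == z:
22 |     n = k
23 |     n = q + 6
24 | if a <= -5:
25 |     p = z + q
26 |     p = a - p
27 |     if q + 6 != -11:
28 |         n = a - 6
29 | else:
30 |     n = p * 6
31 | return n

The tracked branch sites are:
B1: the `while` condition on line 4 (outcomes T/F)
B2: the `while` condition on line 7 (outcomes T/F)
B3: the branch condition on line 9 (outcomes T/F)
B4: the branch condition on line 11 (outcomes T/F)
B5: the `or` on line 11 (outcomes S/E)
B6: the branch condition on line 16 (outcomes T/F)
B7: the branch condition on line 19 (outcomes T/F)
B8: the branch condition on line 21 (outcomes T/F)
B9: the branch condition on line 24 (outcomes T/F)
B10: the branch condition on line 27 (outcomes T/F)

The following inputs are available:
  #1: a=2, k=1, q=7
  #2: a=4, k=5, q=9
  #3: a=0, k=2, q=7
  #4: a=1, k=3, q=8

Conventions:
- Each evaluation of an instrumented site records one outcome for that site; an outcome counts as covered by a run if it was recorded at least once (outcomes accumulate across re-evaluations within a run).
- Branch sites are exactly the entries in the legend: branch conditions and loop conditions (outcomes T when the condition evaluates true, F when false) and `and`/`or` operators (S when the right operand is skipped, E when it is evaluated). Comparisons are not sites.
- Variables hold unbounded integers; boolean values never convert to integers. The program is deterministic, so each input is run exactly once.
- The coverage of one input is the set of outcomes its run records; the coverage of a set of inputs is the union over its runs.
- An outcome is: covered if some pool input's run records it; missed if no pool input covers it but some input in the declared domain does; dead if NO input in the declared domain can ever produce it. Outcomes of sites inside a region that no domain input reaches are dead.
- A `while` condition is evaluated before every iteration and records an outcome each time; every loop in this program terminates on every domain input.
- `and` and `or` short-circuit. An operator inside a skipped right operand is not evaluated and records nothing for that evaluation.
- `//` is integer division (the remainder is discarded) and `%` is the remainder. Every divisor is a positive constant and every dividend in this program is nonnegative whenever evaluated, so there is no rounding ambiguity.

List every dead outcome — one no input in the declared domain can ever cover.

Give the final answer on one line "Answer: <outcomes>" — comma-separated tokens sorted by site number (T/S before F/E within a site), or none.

checking every outcome against all 180 domain inputs:
  B7=T: no domain input ever produces it -> dead
  B9=T: no domain input ever produces it -> dead
  B10=T: no domain input ever produces it -> dead
  B10=F: no domain input ever produces it -> dead
  reachable outcomes have witnesses, e.g. B1=T (e.g. a=2, k=1, q=6), B1=F (e.g. a=0, k=1, q=4), B2=T (e.g. a=3, k=1, q=4), B2=F (e.g. a=0, k=1, q=4)

Answer: B7=T, B9=T, B10=T, B10=F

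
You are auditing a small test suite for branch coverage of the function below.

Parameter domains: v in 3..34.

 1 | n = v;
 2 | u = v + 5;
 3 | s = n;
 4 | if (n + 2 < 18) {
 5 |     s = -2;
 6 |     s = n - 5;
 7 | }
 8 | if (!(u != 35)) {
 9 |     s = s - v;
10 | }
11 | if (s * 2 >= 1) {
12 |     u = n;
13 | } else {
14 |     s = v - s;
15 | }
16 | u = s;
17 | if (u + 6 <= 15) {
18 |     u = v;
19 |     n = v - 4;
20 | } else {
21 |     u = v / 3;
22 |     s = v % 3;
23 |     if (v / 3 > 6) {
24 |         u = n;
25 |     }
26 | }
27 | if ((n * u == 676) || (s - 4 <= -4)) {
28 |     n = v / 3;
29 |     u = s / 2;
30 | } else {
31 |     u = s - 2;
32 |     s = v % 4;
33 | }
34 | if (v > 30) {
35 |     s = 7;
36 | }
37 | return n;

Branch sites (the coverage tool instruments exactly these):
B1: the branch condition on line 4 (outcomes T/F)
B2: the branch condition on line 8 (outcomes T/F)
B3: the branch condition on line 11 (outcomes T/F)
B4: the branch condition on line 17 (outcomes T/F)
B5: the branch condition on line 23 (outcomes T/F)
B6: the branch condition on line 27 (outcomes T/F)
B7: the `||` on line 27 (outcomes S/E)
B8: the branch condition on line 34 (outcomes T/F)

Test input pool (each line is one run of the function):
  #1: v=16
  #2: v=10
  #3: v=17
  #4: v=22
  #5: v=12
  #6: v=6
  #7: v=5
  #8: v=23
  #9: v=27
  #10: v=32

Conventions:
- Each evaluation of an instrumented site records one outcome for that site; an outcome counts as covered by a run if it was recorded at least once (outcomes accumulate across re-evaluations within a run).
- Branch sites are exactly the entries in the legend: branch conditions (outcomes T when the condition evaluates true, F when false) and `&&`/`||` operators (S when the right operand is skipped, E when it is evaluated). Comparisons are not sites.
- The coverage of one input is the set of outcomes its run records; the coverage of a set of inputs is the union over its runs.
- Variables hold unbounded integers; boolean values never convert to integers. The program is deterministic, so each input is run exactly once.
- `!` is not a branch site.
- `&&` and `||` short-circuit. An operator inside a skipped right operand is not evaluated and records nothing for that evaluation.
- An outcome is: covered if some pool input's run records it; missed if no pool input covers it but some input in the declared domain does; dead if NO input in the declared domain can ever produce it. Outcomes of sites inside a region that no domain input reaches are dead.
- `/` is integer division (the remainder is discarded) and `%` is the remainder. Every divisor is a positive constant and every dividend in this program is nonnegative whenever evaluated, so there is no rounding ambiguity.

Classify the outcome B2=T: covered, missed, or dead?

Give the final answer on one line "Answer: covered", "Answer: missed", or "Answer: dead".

no pool input records B2=T
but domain input (v=30) does record it -> reachable, so missed

Answer: missed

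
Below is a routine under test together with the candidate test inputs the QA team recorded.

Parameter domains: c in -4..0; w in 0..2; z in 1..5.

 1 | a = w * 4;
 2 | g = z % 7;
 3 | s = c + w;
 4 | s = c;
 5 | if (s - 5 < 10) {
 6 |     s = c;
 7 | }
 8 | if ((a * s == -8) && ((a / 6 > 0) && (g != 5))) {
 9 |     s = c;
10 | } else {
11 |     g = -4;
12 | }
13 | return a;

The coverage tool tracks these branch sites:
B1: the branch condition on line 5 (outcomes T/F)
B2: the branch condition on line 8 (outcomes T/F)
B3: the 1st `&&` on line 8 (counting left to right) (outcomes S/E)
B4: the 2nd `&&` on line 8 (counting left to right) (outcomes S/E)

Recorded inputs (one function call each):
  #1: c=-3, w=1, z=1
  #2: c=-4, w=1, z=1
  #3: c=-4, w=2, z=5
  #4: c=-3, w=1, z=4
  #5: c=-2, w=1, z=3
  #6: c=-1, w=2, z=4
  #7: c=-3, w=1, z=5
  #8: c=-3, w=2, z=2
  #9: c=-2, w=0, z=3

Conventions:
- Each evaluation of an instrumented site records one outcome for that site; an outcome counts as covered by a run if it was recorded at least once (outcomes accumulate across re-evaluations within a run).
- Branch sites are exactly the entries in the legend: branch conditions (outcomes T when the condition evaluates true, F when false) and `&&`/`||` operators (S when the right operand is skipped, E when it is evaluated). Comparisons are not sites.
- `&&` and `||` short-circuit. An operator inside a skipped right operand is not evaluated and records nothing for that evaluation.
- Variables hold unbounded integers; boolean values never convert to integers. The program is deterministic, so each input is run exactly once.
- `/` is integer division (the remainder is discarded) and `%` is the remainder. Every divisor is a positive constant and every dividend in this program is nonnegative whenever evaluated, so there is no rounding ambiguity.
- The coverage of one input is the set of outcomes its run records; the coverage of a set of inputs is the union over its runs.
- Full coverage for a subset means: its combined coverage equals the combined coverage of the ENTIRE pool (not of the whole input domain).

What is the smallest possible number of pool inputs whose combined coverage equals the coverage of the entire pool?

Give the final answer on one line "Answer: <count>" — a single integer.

#1 (c=-3, w=1, z=1) -> B1->T, B3->S, B2->F; covered: B1=T, B2=F, B3=S
#2 (c=-4, w=1, z=1) -> B1->T, B3->S, B2->F; covered: B1=T, B2=F, B3=S
#3 (c=-4, w=2, z=5) -> B1->T, B3->S, B2->F; covered: B1=T, B2=F, B3=S
#4 (c=-3, w=1, z=4) -> B1->T, B3->S, B2->F; covered: B1=T, B2=F, B3=S
#5 (c=-2, w=1, z=3) -> B1->T, B3->E, B4->S, B2->F; covered: B1=T, B2=F, B3=E, B4=S
#6 (c=-1, w=2, z=4) -> B1->T, B3->E, B4->E, B2->T; covered: B1=T, B2=T, B3=E, B4=E
#7 (c=-3, w=1, z=5) -> B1->T, B3->S, B2->F; covered: B1=T, B2=F, B3=S
#8 (c=-3, w=2, z=2) -> B1->T, B3->S, B2->F; covered: B1=T, B2=F, B3=S
#9 (c=-2, w=0, z=3) -> B1->T, B3->S, B2->F; covered: B1=T, B2=F, B3=S
pool-wide coverage (7 outcomes): B1=T, B2=T, B2=F, B3=S, B3=E, B4=S, B4=E
checked all size-1 subsets: none covers 7 outcomes (max 4/7)
checked all size-2 subsets: none covers 7 outcomes (max 6/7)
at size 3, {1, 5, 6} reaches all 7 outcomes; every lexicographically earlier size-3 subset fails

Answer: 3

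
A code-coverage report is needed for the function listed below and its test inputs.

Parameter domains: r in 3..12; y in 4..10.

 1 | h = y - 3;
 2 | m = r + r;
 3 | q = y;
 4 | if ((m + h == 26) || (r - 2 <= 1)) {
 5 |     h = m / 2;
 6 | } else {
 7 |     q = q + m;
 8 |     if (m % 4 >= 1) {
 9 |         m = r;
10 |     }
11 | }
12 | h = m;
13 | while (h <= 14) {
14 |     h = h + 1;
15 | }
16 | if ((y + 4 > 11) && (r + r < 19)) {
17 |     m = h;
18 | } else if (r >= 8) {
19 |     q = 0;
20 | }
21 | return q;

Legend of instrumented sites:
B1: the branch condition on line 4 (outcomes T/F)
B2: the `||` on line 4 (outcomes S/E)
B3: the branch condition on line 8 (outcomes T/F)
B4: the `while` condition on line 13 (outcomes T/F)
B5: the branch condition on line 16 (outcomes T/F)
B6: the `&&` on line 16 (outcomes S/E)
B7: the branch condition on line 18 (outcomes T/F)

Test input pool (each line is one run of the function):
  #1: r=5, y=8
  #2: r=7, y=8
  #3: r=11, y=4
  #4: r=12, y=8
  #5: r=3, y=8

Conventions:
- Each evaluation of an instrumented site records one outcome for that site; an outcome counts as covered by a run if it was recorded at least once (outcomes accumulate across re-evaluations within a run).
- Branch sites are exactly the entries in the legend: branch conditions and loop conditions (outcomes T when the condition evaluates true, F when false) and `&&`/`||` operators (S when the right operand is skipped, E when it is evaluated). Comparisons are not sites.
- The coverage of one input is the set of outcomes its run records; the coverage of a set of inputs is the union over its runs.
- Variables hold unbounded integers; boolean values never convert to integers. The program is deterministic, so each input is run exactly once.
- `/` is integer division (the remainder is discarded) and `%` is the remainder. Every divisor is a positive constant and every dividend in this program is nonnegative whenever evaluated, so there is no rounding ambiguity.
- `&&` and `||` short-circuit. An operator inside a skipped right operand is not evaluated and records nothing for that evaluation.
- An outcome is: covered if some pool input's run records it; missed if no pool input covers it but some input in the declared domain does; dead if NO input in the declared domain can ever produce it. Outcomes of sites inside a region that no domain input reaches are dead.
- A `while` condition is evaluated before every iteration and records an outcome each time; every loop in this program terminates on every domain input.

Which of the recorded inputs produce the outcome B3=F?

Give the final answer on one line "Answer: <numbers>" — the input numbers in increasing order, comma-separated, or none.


input #1 (r=5, y=8): does not record B3=F
input #2 (r=7, y=8): does not record B3=F
input #3 (r=11, y=4): does not record B3=F
input #4 (r=12, y=8): records B3=F
input #5 (r=3, y=8): does not record B3=F
Answer: 4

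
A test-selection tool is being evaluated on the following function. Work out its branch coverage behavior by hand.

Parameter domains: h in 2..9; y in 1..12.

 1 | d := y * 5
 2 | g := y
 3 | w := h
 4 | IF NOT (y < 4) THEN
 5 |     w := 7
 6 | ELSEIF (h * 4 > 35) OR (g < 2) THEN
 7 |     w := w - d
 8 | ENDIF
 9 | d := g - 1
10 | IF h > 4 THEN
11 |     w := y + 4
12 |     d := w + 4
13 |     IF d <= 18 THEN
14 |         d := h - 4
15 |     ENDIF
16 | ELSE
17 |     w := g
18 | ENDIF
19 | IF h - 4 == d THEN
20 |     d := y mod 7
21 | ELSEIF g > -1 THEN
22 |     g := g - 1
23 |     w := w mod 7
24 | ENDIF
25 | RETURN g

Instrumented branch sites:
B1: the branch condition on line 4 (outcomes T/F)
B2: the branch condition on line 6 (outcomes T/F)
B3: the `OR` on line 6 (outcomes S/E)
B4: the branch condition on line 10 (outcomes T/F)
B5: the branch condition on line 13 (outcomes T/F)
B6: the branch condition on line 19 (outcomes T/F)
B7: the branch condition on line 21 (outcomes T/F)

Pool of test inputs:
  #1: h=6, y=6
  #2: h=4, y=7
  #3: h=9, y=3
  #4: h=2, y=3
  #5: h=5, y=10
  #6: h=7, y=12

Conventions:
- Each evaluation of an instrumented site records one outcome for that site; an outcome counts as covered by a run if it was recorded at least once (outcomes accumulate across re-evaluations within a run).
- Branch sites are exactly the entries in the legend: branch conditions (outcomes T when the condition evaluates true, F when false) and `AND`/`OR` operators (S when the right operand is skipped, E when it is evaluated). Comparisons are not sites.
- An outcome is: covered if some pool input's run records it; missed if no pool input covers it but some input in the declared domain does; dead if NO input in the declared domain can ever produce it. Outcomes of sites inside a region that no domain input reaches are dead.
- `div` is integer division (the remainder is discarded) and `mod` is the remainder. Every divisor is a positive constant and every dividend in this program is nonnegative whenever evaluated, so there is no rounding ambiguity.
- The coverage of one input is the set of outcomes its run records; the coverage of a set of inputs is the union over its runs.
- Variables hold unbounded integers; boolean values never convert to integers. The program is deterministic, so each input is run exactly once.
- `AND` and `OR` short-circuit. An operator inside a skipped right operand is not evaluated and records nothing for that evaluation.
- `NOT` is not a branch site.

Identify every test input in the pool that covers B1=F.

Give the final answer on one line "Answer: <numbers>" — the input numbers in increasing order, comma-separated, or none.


input #1 (h=6, y=6): does not produce B1=F
input #2 (h=4, y=7): does not produce B1=F
input #3 (h=9, y=3): produces B1=F
input #4 (h=2, y=3): produces B1=F
input #5 (h=5, y=10): does not produce B1=F
input #6 (h=7, y=12): does not produce B1=F
Answer: 3, 4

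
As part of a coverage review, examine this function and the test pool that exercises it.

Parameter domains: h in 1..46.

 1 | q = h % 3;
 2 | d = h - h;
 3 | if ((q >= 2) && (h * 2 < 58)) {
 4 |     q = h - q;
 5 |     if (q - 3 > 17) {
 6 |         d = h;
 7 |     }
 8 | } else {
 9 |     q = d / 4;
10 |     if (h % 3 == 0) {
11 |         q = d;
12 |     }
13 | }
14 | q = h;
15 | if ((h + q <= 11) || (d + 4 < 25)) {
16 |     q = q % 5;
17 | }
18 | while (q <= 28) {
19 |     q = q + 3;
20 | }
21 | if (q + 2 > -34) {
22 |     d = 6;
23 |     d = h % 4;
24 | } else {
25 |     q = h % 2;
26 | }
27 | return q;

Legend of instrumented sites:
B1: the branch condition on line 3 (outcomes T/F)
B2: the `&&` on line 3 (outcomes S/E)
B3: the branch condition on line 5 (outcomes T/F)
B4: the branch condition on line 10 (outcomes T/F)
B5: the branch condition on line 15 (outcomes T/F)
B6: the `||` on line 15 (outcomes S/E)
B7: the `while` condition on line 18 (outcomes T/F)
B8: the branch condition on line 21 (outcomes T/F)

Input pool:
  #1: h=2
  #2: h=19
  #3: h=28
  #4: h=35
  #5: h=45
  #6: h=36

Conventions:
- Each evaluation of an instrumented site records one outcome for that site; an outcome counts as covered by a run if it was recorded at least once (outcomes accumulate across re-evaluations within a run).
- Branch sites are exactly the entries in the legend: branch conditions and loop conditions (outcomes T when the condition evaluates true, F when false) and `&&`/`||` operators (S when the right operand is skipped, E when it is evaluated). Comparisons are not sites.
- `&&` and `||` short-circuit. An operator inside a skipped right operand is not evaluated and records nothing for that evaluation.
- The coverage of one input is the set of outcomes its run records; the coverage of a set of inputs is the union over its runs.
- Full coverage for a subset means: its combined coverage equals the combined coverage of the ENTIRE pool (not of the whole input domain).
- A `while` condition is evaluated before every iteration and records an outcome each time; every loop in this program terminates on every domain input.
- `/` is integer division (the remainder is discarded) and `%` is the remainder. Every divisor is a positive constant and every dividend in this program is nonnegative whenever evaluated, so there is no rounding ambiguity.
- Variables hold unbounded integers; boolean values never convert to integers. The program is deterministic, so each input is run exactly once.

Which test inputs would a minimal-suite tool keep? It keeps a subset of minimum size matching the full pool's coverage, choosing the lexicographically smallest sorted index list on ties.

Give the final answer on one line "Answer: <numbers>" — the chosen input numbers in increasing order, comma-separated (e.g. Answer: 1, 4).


input #1 (h=2): events B2->E, B1->T, B3->F, B6->S, B5->T, B7->T, B7->T, B7->T, B7->T, B7->T, B7->T, B7->T, B7->T, B7->T, ...; covers B1=T, B2=E, B3=F, B5=T, B6=S, B7=T, B7=F, B8=T
input #2 (h=19): events B2->S, B1->F, B4->F, B6->E, B5->T, B7->T, B7->T, B7->T, B7->T, B7->T, B7->T, B7->T, B7->T, B7->T, ...; covers B1=F, B2=S, B4=F, B5=T, B6=E, B7=T, B7=F, B8=T
input #3 (h=28): events B2->S, B1->F, B4->F, B6->E, B5->T, B7->T, B7->T, B7->T, B7->T, B7->T, B7->T, B7->T, B7->T, B7->T, ...; covers B1=F, B2=S, B4=F, B5=T, B6=E, B7=T, B7=F, B8=T
input #4 (h=35): events B2->E, B1->F, B4->F, B6->E, B5->T, B7->T, B7->T, B7->T, B7->T, B7->T, B7->T, B7->T, B7->T, B7->T, ...; covers B1=F, B2=E, B4=F, B5=T, B6=E, B7=T, B7=F, B8=T
input #5 (h=45): events B2->S, B1->F, B4->T, B6->E, B5->T, B7->T, B7->T, B7->T, B7->T, B7->T, B7->T, B7->T, B7->T, B7->T, ...; covers B1=F, B2=S, B4=T, B5=T, B6=E, B7=T, B7=F, B8=T
input #6 (h=36): events B2->S, B1->F, B4->T, B6->E, B5->T, B7->T, B7->T, B7->T, B7->T, B7->T, B7->T, B7->T, B7->T, B7->T, ...; covers B1=F, B2=S, B4=T, B5=T, B6=E, B7=T, B7=F, B8=T
together the pool reaches 13 outcomes: B1=T, B1=F, B2=S, B2=E, B3=F, B4=T, B4=F, B5=T, B6=S, B6=E, B7=T, B7=F, B8=T
every size-1 subset falls short of the 13 outcomes (best: 8/13)
every size-2 subset falls short of the 13 outcomes (best: 12/13)
the canonical winner is {1, 2, 5}: size 3, full 13-outcome coverage, earliest index list among size-3 covers
Answer: 1, 2, 5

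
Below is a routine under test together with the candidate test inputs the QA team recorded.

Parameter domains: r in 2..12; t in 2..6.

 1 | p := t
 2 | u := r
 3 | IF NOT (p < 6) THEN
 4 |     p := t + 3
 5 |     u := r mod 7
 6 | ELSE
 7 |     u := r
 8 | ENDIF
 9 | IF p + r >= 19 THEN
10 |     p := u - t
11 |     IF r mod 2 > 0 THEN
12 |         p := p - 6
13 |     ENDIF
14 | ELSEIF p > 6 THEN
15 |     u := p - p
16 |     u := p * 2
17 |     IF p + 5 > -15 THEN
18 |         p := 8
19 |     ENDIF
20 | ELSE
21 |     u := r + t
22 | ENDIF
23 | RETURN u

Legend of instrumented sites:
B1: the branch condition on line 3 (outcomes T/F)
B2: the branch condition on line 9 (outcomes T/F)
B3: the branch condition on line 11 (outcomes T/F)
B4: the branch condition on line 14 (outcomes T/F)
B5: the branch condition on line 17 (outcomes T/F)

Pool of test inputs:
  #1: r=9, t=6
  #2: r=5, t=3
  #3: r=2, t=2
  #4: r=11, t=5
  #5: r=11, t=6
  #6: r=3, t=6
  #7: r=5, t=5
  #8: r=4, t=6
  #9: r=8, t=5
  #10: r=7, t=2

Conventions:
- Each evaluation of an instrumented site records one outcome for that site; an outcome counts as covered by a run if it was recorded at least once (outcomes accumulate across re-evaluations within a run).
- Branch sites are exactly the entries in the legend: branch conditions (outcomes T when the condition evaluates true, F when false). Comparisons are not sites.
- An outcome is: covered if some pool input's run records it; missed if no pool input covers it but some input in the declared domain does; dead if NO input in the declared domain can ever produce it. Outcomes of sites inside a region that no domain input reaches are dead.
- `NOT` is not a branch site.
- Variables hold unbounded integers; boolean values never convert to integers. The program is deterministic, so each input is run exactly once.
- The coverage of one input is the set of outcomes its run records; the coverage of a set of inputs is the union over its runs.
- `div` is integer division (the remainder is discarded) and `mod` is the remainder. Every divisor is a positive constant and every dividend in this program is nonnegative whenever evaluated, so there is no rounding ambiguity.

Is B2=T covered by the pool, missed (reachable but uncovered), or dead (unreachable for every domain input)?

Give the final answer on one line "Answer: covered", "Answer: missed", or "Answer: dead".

B2=T is recorded by pool input(s) 5 -> covered

Answer: covered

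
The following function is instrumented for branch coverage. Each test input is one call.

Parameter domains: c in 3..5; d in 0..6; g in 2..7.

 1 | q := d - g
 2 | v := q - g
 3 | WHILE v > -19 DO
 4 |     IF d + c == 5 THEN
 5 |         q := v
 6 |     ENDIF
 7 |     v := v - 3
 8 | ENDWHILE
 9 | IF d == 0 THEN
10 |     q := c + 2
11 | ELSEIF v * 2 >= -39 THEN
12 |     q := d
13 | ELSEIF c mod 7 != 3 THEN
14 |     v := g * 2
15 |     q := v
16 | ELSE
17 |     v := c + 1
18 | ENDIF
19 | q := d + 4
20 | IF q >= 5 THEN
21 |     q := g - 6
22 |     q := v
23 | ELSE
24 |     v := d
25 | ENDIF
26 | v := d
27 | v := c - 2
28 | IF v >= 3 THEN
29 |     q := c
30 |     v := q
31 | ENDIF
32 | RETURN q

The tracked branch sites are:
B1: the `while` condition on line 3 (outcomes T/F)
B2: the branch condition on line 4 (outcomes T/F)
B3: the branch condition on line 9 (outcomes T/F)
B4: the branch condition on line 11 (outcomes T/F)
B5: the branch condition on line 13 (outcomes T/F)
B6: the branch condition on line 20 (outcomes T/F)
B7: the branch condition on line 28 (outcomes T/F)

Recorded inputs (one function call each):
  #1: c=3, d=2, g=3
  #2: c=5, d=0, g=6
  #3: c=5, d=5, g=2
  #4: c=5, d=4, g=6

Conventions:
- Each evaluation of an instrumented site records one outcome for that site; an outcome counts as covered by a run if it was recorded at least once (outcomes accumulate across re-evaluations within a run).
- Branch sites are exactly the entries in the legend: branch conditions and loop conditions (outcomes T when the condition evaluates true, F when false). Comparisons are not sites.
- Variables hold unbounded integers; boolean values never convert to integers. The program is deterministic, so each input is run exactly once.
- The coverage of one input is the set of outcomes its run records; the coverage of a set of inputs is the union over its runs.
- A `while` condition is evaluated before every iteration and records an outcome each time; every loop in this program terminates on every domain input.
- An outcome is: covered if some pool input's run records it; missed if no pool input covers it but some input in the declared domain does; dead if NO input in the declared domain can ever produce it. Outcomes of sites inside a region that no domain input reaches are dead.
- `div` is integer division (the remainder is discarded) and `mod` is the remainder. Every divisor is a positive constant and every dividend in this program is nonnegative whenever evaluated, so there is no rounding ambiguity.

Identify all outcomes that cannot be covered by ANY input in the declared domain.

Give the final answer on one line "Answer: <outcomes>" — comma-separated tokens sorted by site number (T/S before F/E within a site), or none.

running all 126 domain inputs and tallying outcomes:
  reachable outcomes have witnesses, e.g. B1=T (e.g. c=3, d=0, g=2), B1=F (e.g. c=3, d=0, g=2), B2=T (e.g. c=3, d=2, g=2), B2=F (e.g. c=3, d=0, g=2)

Answer: none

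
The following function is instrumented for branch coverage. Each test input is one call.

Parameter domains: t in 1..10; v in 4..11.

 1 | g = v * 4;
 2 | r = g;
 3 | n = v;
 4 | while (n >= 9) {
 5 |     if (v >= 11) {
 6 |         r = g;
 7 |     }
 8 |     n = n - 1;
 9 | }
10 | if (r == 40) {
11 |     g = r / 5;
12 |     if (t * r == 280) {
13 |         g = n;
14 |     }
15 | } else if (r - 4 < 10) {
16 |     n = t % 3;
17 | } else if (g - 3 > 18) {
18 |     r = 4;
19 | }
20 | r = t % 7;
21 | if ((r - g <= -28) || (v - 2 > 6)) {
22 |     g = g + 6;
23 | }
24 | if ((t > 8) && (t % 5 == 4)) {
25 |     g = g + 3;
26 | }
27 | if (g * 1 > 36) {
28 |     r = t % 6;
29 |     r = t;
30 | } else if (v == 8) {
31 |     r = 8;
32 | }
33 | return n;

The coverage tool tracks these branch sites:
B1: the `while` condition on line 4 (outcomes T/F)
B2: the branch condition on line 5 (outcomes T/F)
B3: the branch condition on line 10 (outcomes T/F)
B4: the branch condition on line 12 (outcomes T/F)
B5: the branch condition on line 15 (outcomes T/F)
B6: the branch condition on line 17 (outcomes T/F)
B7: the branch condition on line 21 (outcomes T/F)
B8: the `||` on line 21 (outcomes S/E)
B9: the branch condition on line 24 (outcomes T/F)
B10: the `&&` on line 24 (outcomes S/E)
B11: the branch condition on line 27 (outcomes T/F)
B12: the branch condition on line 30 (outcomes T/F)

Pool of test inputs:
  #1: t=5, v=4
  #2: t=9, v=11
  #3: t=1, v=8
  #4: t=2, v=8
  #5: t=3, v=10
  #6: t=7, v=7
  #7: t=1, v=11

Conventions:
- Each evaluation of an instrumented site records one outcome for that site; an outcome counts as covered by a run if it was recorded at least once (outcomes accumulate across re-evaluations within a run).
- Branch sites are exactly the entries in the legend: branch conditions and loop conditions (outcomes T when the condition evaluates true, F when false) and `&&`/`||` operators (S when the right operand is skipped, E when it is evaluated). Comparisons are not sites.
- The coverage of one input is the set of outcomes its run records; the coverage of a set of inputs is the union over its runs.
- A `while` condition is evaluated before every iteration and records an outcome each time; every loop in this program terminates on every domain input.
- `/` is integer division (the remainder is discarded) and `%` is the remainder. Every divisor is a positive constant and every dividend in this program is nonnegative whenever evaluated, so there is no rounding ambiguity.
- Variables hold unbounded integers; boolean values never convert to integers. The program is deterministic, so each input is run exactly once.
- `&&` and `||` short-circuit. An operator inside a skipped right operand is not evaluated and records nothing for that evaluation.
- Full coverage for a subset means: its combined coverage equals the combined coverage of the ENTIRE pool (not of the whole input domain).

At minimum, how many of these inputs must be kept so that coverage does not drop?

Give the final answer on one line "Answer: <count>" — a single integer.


#1 (t=5, v=4) -> B1->F, B3->F, B5->F, B6->F, B8->E, B7->F, B10->S, B9->F, B11->F, B12->F; covered: B1=F, B3=F, B5=F, B6=F, B7=F, B8=E, B9=F, B10=S, B11=F, B12=F
#2 (t=9, v=11) -> B1->T, B2->T, B1->T, B2->T, B1->T, B2->T, B1->F, B3->F, B5->F, B6->T, B8->S, B7->T, B10->E, B9->T, ...; covered: B1=T, B1=F, B2=T, B3=F, B5=F, B6=T, B7=T, B8=S, B9=T, B10=E, B11=T
#3 (t=1, v=8) -> B1->F, B3->F, B5->F, B6->T, B8->S, B7->T, B10->S, B9->F, B11->T; covered: B1=F, B3=F, B5=F, B6=T, B7=T, B8=S, B9=F, B10=S, B11=T
#4 (t=2, v=8) -> B1->F, B3->F, B5->F, B6->T, B8->S, B7->T, B10->S, B9->F, B11->T; covered: B1=F, B3=F, B5=F, B6=T, B7=T, B8=S, B9=F, B10=S, B11=T
#5 (t=3, v=10) -> B1->T, B2->F, B1->T, B2->F, B1->F, B3->T, B4->F, B8->E, B7->T, B10->S, B9->F, B11->F, B12->F; covered: B1=T, B1=F, B2=F, B3=T, B4=F, B7=T, B8=E, B9=F, B10=S, B11=F, B12=F
#6 (t=7, v=7) -> B1->F, B3->F, B5->F, B6->T, B8->S, B7->T, B10->S, B9->F, B11->F, B12->F; covered: B1=F, B3=F, B5=F, B6=T, B7=T, B8=S, B9=F, B10=S, B11=F, B12=F
#7 (t=1, v=11) -> B1->T, B2->T, B1->T, B2->T, B1->T, B2->T, B1->F, B3->F, B5->F, B6->T, B8->S, B7->T, B10->S, B9->F, ...; covered: B1=T, B1=F, B2=T, B3=F, B5=F, B6=T, B7=T, B8=S, B9=F, B10=S, B11=T
the full pool covers 21 outcomes: B1=T, B1=F, B2=T, B2=F, B3=T, B3=F, B4=F, B5=F, B6=T, B6=F, B7=T, B7=F, B8=S, B8=E, B9=T, B9=F, B10=S, B10=E, B11=T, B11=F, B12=F
checked all size-1 subsets: none covers 21 outcomes (max 11/21)
checked all size-2 subsets: none covers 21 outcomes (max 19/21)
size 3: inputs {1, 2, 5} cover all 21 outcomes, and no lexicographically smaller subset of this size does
Answer: 3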